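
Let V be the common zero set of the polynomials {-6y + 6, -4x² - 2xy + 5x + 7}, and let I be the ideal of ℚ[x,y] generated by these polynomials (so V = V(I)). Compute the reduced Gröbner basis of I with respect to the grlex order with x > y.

f_1 = -6y + 6, LT = y.
f_2 = -4x² - 2xy + 5x + 7, LT = x².

The S-polynomials (S(f_1,f_2)) all reduce to 0 modulo the current basis, so we have a Gröbner basis.

G = {x² - ¾x - 7/4, y - 1}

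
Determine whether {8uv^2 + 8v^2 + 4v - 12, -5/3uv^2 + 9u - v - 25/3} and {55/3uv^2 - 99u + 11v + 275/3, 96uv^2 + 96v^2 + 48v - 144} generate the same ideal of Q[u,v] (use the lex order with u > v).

Yes, the ideals are equal.

Equality of ideals is decidable: compute both reduced Gröbner bases (unique for the ordering) and check whether they agree.
Buchberger on the first generating set:
f_1 = 8uv^2 + 8v^2 + 4v - 12, LT = uv^2.
f_2 = -5/3uv^2 + 9u - v - 25/3, LT = uv^2.

S(f_1,f_2): lcm = uv^2. S = 27/5u + v^2 - 1/10v - 13/2.
  reduce S modulo (f_1, f_2):
  remainder 27/5u + v^2 - 1/10v - 13/2 ≠ 0; add g_3 = 27/5u + v^2 - 1/10v - 13/2 to the basis.

S(f_1,g_3): lcm = uv^2. S = -5/27v^4 + 1/54v^3 + 119/54v^2 + 1/2v - 3/2.
  reduce S modulo (f_1, f_2, g_3):
  remainder -5/27v^4 + 1/54v^3 + 119/54v^2 + 1/2v - 3/2 ≠ 0; add g_4 = -5/27v^4 + 1/54v^3 + 119/54v^2 + 1/2v - 3/2 to the basis.

The other S-polynomials (S(f_2,g_3), S(f_1,g_4), S(f_2,g_4), S(g_3,g_4)) all reduce to 0 modulo the current basis, so we have a Gröbner basis.
Inter-reduce: drop elements whose leading term is divisible by another's, tail-reduce, and make monic.
Reduced Gröbner basis: {u + 5/27v^2 - 1/54v - 65/54, v^4 - 1/10v^3 - 119/10v^2 - 27/10v + 81/10}.

Buchberger on the second generating set:
h_1 = 55/3uv^2 - 99u + 11v + 275/3, LT = uv^2.
h_2 = 96uv^2 + 96v^2 + 48v - 144, LT = uv^2.

S(h_1,h_2): lcm = uv^2. S = -27/5u - v^2 + 1/10v + 13/2.
  reduce S modulo (h_1, h_2):
  remainder -27/5u - v^2 + 1/10v + 13/2 ≠ 0; add k_3 = -27/5u - v^2 + 1/10v + 13/2 to the basis.

S(h_1,k_3): lcm = uv^2. S = -27/5u - 5/27v^4 + 1/54v^3 + 65/54v^2 + 3/5v + 5.
  reduce S modulo (h_1, h_2, k_3):
  remainder -5/27v^4 + 1/54v^3 + 119/54v^2 + 1/2v - 3/2 ≠ 0; add k_4 = -5/27v^4 + 1/54v^3 + 119/54v^2 + 1/2v - 3/2 to the basis.

The other S-polynomials (S(h_2,k_3), S(h_1,k_4), S(h_2,k_4), S(k_3,k_4)) all reduce to 0 modulo the current basis, so we have a Gröbner basis.
Inter-reduce: drop elements whose leading term is divisible by another's, tail-reduce, and make monic.
Reduced Gröbner basis: {u + 5/27v^2 - 1/54v - 65/54, v^4 - 1/10v^3 - 119/10v^2 - 27/10v + 81/10}.

These coincide, so the ideals are equal.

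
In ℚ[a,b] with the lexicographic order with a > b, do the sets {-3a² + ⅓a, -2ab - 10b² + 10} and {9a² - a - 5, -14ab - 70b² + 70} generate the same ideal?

Two ideals are equal iff their reduced Gröbner bases coincide (the reduced basis is unique for a fixed ordering).
Buchberger on the first generating set:
f_1 = -3a² + ⅓a, LT = a².
f_2 = -2ab - 10b² + 10, LT = ab.

S(f_1,f_2): lcm = a²b. S = -5ab² - 1/9ab + 5a.
  reduce S modulo (f_1, f_2):
  remainder 5a + 25b³ + 5/9b² - 25b - 5/9 ≠ 0; add g_3 = 5a + 25b³ + 5/9b² - 25b - 5/9 to the basis.

S(f_1,g_3): lcm = a². S = -5ab³ - 1/9ab² + 5ab.
  reduce S modulo (f_1, f_2, g_3):
  remainder 25b⁴ + 5/9b³ - 50b² - 5/9b + 25 ≠ 0; add g_4 = 25b⁴ + 5/9b³ - 50b² - 5/9b + 25 to the basis.

The other S-polynomials (S(f_2,g_3), S(f_1,g_4), S(f_2,g_4), S(g_3,g_4)) all reduce to 0 modulo the current basis, so we have a Gröbner basis.
Inter-reduce: drop elements whose leading term is divisible by another's, tail-reduce, and make monic.
Reduced Gröbner basis: {a + 5b³ + 1/9b² - 5b - 1/9, b⁴ + 1/45b³ - 2b² - 1/45b + 1}.

Buchberger on the second generating set:
h_1 = 9a² - a - 5, LT = a².
h_2 = -14ab - 70b² + 70, LT = ab.

S(h_1,h_2): lcm = a²b. S = -5ab² - 1/9ab + 5a - 5/9b.
  reduce S modulo (h_1, h_2):
  remainder 5a + 25b³ + 5/9b² - 230/9b - 5/9 ≠ 0; add k_3 = 5a + 25b³ + 5/9b² - 230/9b - 5/9 to the basis.

S(h_1,k_3): lcm = a². S = -5ab³ - 1/9ab² + 46/9ab - 5/9.
  reduce S modulo (h_1, h_2, k_3):
  remainder 25b⁴ + 5/9b³ - 455/9b² - 5/9b + 25 ≠ 0; add k_4 = 25b⁴ + 5/9b³ - 455/9b² - 5/9b + 25 to the basis.

The other S-polynomials (S(h_2,k_3), S(h_1,k_4), S(h_2,k_4), S(k_3,k_4)) all reduce to 0 modulo the current basis, so we have a Gröbner basis.
Inter-reduce: drop elements whose leading term is divisible by another's, tail-reduce, and make monic.
Reduced Gröbner basis: {a + 5b³ + 1/9b² - 46/9b - 1/9, b⁴ + 1/45b³ - 91/45b² - 1/45b + 1}.

The bases are distinct; the ideals are different.

No, the ideals differ.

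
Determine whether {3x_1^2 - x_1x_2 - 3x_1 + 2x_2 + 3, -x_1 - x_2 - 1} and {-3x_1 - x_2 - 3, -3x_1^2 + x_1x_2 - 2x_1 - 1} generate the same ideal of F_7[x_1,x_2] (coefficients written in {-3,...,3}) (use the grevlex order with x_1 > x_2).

For a fixed monomial order, each ideal has a unique reduced Gröbner basis; comparing bases decides equality.
Buchberger on the first generating set:
f_1 = 3x_1^2 - x_1x_2 - 3x_1 + 2x_2 + 3, LT = x_1^2.
f_2 = -x_1 - x_2 - 1, LT = x_1.

S(f_1,f_2): lcm = x_1^2. S = x_1x_2 - 2x_1 + 3x_2 + 1.
  leading term x_1x_2: subtract (-x_2)·f_2 from x_1x_2 - 2x_1 + 3x_2 + 1 → -x_2^2 - 2x_1 + 2x_2 + 1
  leading term x_2^2: no divisor's leading term divides it; move -x_2^2 to the remainder.
  leading term x_1: subtract (2)·f_2 from -2x_1 + 2x_2 + 1 → -3x_2 + 3
  leading term x_2: no divisor's leading term divides it; move -3x_2 to the remainder.
  leading term 1: no divisor's leading term divides it; move 3 to the remainder.
  remainder -x_2^2 - 3x_2 + 3 ≠ 0; add g_3 = -x_2^2 - 3x_2 + 3 to the basis.

The other S-polynomials (S(f_1,g_3), S(f_2,g_3)) all reduce to 0 modulo the current basis, so we have a Gröbner basis.
Inter-reduce: drop elements whose leading term is divisible by another's, tail-reduce, and make monic.
Reduced Gröbner basis: {x_2^2 + 3x_2 - 3, x_1 + x_2 + 1}.

Buchberger on the second generating set:
h_1 = -3x_1 - x_2 - 3, LT = x_1.
h_2 = -3x_1^2 + x_1x_2 - 2x_1 - 1, LT = x_1^2.

S(h_1,h_2): lcm = x_1^2. S = 3x_1x_2 - 2x_1 + 2.
  leading term x_1x_2: subtract (-x_2)·h_1 from 3x_1x_2 - 2x_1 + 2 → -x_2^2 - 2x_1 - 3x_2 + 2
  leading term x_2^2: no divisor's leading term divides it; move -x_2^2 to the remainder.
  leading term x_1: subtract (3)·h_1 from -2x_1 - 3x_2 + 2 → -3
  leading term 1: no divisor's leading term divides it; move -3 to the remainder.
  remainder -x_2^2 - 3 ≠ 0; add k_3 = -x_2^2 - 3 to the basis.

The other S-polynomials (S(h_1,k_3), S(h_2,k_3)) all reduce to 0 modulo the current basis, so we have a Gröbner basis.
Inter-reduce: drop elements whose leading term is divisible by another's, tail-reduce, and make monic.
Reduced Gröbner basis: {x_2^2 + 3, x_1 - 2x_2 + 1}.

These differ, so the ideals are not equal.
The same test decides containment: I ⊆ J iff every generator of I reduces to 0 modulo a Gröbner basis of J.

No, the ideals differ.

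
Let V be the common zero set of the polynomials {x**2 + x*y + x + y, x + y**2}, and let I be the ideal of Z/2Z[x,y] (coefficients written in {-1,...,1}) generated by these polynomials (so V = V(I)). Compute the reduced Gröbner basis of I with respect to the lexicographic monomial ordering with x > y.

G = {x + y**2, y**4 + y**3 + y**2 + y}

f_1 = x**2 + x*y + x + y, LT = x**2.
f_2 = x + y**2, LT = x.

S(f_1,f_2): lcm = x**2. S = x*y**2 + x*y + x + y.
  reduce S modulo (f_1, f_2):
  remainder y**4 + y**3 + y**2 + y ≠ 0; add g_3 = y**4 + y**3 + y**2 + y to the basis.

The other S-polynomials (S(f_1,g_3), S(f_2,g_3)) all reduce to 0 modulo the current basis, so we have a Gröbner basis.
Inter-reduce: drop elements whose leading term is divisible by another's, tail-reduce, and make monic.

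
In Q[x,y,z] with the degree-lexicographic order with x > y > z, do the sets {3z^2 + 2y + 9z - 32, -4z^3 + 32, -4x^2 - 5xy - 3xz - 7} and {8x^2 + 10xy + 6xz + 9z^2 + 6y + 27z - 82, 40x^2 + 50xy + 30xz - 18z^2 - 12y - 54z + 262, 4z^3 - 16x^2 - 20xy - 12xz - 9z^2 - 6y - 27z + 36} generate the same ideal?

Since reduced Gröbner bases are canonical representatives of ideals under a given ordering, it suffices to compute and compare them.
Buchberger on the first generating set:
f_1 = 3z^2 + 2y + 9z - 32, LT = z^2.
f_2 = -4z^3 + 32, LT = z^3.
f_3 = -4x^2 - 5xy - 3xz - 7, LT = x^2.

S(f_1,f_2): lcm = z^3. S = 2/3yz + 3z^2 - 32/3z + 8.
  leading term yz: no divisor's leading term divides it; move 2/3yz to the remainder.
  leading term z^2: subtract (1)·f_1 from 3z^2 - 32/3z + 8 → -2y - 59/3z + 40
  leading term y: no divisor's leading term divides it; move -2y to the remainder.
  leading term z: no divisor's leading term divides it; move -59/3z to the remainder.
  leading term 1: no divisor's leading term divides it; move 40 to the remainder.
  remainder 2/3yz - 2y - 59/3z + 40 ≠ 0; add g_4 = 2/3yz - 2y - 59/3z + 40 to the basis.

S(f_1,g_4): lcm = yz^2. S = 2/3y^2 + 6yz + 59/2z^2 - 32/3y - 60z.
  leading term y^2: no divisor's leading term divides it; move 2/3y^2 to the remainder.
  leading term yz: subtract (9)·g_4 from 6yz + 59/2z^2 - 32/3y - 60z → 59/2z^2 + 22/3y + 117z - 360
  leading term z^2: subtract (59/6)·f_1 from 59/2z^2 + 22/3y + 117z - 360 → -37/3y + 57/2z - 136/3
  leading term y: no divisor's leading term divides it; move -37/3y to the remainder.
  leading term z: no divisor's leading term divides it; move 57/2z to the remainder.
  leading term 1: no divisor's leading term divides it; move -136/3 to the remainder.
  remainder 2/3y^2 - 37/3y + 57/2z - 136/3 ≠ 0; add g_5 = 2/3y^2 - 37/3y + 57/2z - 136/3 to the basis.

The other S-polynomials (S(f_1,f_3), S(f_2,f_3), S(f_2,g_4), S(f_3,g_4), S(f_1,g_5), S(f_2,g_5), S(f_3,g_5), S(g_4,g_5)) all reduce to 0 modulo the current basis, so we have a Gröbner basis.
Inter-reduce: drop elements whose leading term is divisible by another's, tail-reduce, and make monic.
Reduced Gröbner basis: {x^2 + 5/4xy + 3/4xz + 7/4, y^2 - 37/2y + 171/4z - 68, yz - 3y - 59/2z + 60, z^2 + 2/3y + 3z - 32/3}.

Buchberger on the second generating set:
h_1 = 8x^2 + 10xy + 6xz + 9z^2 + 6y + 27z - 82, LT = x^2.
h_2 = 40x^2 + 50xy + 30xz - 18z^2 - 12y - 54z + 262, LT = x^2.
h_3 = 4z^3 - 16x^2 - 20xy - 12xz - 9z^2 - 6y - 27z + 36, LT = z^3.

S(h_1,h_2): lcm = x^2. S = 63/40z^2 + 21/20y + 189/40z - 84/5.
  leading term z^2: no divisor's leading term divides it; move 63/40z^2 to the remainder.
  leading term y: no divisor's leading term divides it; move 21/20y to the remainder.
  leading term z: no divisor's leading term divides it; move 189/40z to the remainder.
  leading term 1: no divisor's leading term divides it; move -84/5 to the remainder.
  remainder 63/40z^2 + 21/20y + 189/40z - 84/5 ≠ 0; add k_4 = 63/40z^2 + 21/20y + 189/40z - 84/5 to the basis.

S(h_3,k_4): lcm = z^3. S = -4x^2 - 5xy - 3xz - 2/3yz - 21/4z^2 - 3/2y + 47/12z + 9.
  leading term x^2: subtract (-1/2)·h_1 from -4x^2 - 5xy - 3xz - 2/3yz - 21/4z^2 - 3/2y + 47/12z + 9 → -2/3yz - 3/4z^2 + 3/2y + 209/12z - 32
  leading term yz: no divisor's leading term divides it; move -2/3yz to the remainder.
  leading term z^2: subtract (-10/21)·k_4 from -3/4z^2 + 3/2y + 209/12z - 32 → 2y + 59/3z - 40
  leading term y: no divisor's leading term divides it; move 2y to the remainder.
  leading term z: no divisor's leading term divides it; move 59/3z to the remainder.
  leading term 1: no divisor's leading term divides it; move -40 to the remainder.
  remainder -2/3yz + 2y + 59/3z - 40 ≠ 0; add k_5 = -2/3yz + 2y + 59/3z - 40 to the basis.

S(h_3,k_5): lcm = yz^3. S = -4x^2y - 5xy^2 - 3xyz + 3/4yz^2 + 59/2z^3 - 3/2y^2 - 27/4yz - 60z^2 + 9y.
  leading term x^2y: subtract (-1/2y)·h_1 from -4x^2y - 5xy^2 - 3xyz + 3/4yz^2 + 59/2z^3 - 3/2y^2 - 27/4yz - 60z^2 + 9y → 21/4yz^2 + 59/2z^3 + 3/2y^2 + 27/4yz - 60z^2 - 32y
  leading term yz^2: subtract (10/3y)·k_4 from 21/4yz^2 + 59/2z^3 + 3/2y^2 + 27/4yz - 60z^2 - 32y → 59/2z^3 - 2y^2 - 9yz - 60z^2 + 24y
  leading term z^3: subtract (59/8)·h_3 from 59/2z^3 - 2y^2 - 9yz - 60z^2 + 24y → 118x^2 + 295/2xy + 177/2xz - 2y^2 - 9yz + 51/8z^2 + 273/4y + 1593/8z - 531/2
  leading term x^2: subtract (59/4)·h_1 from 118x^2 + 295/2xy + 177/2xz - 2y^2 - 9yz + 51/8z^2 + 273/4y + 1593/8z - 531/2 → -2y^2 - 9yz - 1011/8z^2 - 81/4y - 1593/8z + 944
  leading term y^2: no divisor's leading term divides it; move -2y^2 to the remainder.
  leading term yz: subtract (27/2)·k_5 from -9yz - 1011/8z^2 - 81/4y - 1593/8z + 944 → -1011/8z^2 - 189/4y - 3717/8z + 1484
  leading term z^2: subtract (-1685/21)·k_4 from -1011/8z^2 - 189/4y - 3717/8z + 1484 → 37y - 171/2z + 136
  leading term y: no divisor's leading term divides it; move 37y to the remainder.
  leading term z: no divisor's leading term divides it; move -171/2z to the remainder.
  leading term 1: no divisor's leading term divides it; move 136 to the remainder.
  remainder -2y^2 + 37y - 171/2z + 136 ≠ 0; add k_6 = -2y^2 + 37y - 171/2z + 136 to the basis.

The other S-polynomials (S(h_1,h_3), S(h_2,h_3), S(h_1,k_4), S(h_2,k_4), S(h_1,k_5), S(h_2,k_5), S(k_4,k_5), S(h_1,k_6), S(h_2,k_6), S(h_3,k_6), S(k_4,k_6), S(k_5,k_6)) all reduce to 0 modulo the current basis, so we have a Gröbner basis.
Inter-reduce: drop elements whose leading term is divisible by another's, tail-reduce, and make monic.
Reduced Gröbner basis: {x^2 + 5/4xy + 3/4xz + 7/4, y^2 - 37/2y + 171/4z - 68, yz - 3y - 59/2z + 60, z^2 + 2/3y + 3z - 32/3}.

Same reduced basis, so the two generating sets span the same ideal.

Yes, the ideals are equal.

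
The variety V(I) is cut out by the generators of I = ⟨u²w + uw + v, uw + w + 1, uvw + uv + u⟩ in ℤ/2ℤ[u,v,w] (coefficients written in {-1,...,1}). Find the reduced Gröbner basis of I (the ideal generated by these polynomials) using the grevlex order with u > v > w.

G = {v² + w + 1, vw + w + 1, w² + v + 1, u + v}

f_1 = u²w + uw + v, LT = u²w.
f_2 = uw + w + 1, LT = uw.
f_3 = uvw + uv + u, LT = uvw.

S(f_1,f_2): lcm = u²w. S = u + v.
  reduce S modulo (f_1, f_2, f_3):
  remainder u + v ≠ 0; add g_4 = u + v to the basis.

S(f_1,f_3): lcm = u²vw. S = u²v + uvw + u² + v².
  reduce S modulo (f_1, f_2, f_3, g_4):
  remainder v³ + vw + v ≠ 0; add g_5 = v³ + vw + v to the basis.

S(f_2,f_3): lcm = uvw. S = uv + vw + u + v.
  reduce S modulo (f_1, f_2, f_3, g_4, g_5):
  remainder v² + vw ≠ 0; add g_6 = v² + vw to the basis.

S(f_1,g_4): lcm = u²w. S = uvw + uw + v.
  reduce S modulo (f_1, f_2, f_3, g_4, g_5, g_6):
  remainder vw + w + 1 ≠ 0; add g_7 = vw + w + 1 to the basis.

S(f_3,g_4): lcm = uvw. S = v²w + uv + u.
  reduce S modulo (f_1, f_2, f_3, g_4, g_5, g_6, g_7):
  remainder w² + v + 1 ≠ 0; add g_8 = w² + v + 1 to the basis.

The other S-polynomials (S(f_2,g_4), S(f_1,g_5), S(f_2,g_5), S(f_3,g_5), S(g_4,g_5), S(f_1,g_6), S(f_2,g_6), S(f_3,g_6), S(g_4,g_6), S(g_5,g_6), S(f_1,g_7), S(f_2,g_7), S(f_3,g_7), S(g_4,g_7), S(g_5,g_7), S(g_6,g_7), S(f_1,g_8), S(f_2,g_8), S(f_3,g_8), S(g_4,g_8), S(g_5,g_8), S(g_6,g_8), S(g_7,g_8)) all reduce to 0 modulo the current basis, so we have a Gröbner basis.
Inter-reduce: drop elements whose leading term is divisible by another's, tail-reduce, and make monic.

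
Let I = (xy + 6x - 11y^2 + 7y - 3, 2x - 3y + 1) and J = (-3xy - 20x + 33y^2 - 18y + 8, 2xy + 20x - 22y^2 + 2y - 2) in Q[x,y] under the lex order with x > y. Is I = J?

Equality of ideals is decidable: compute both reduced Gröbner bases (unique for the ordering) and check whether they agree.
Buchberger on the first generating set:
f_1 = xy + 6x - 11y^2 + 7y - 3, LT = xy.
f_2 = 2x - 3y + 1, LT = x.

S(f_1,f_2): lcm = xy. S = 6x - 19/2y^2 + 13/2y - 3.
  reduce S modulo (f_1, f_2):
  remainder -19/2y^2 + 31/2y - 6 ≠ 0; add g_3 = -19/2y^2 + 31/2y - 6 to the basis.

The other S-polynomials (S(f_1,g_3), S(f_2,g_3)) all reduce to 0 modulo the current basis, so we have a Gröbner basis.
Inter-reduce: drop elements whose leading term is divisible by another's, tail-reduce, and make monic.
Reduced Gröbner basis: {x - 3/2y + 1/2, y^2 - 31/19y + 12/19}.

Buchberger on the second generating set:
h_1 = -3xy - 20x + 33y^2 - 18y + 8, LT = xy.
h_2 = 2xy + 20x - 22y^2 + 2y - 2, LT = xy.

S(h_1,h_2): lcm = xy. S = -10/3x + 5y - 5/3.
  reduce S modulo (h_1, h_2):
  remainder -10/3x + 5y - 5/3 ≠ 0; add k_3 = -10/3x + 5y - 5/3 to the basis.

S(h_1,k_3): lcm = xy. S = 20/3x - 19/2y^2 + 11/2y - 8/3.
  reduce S modulo (h_1, h_2, k_3):
  remainder -19/2y^2 + 31/2y - 6 ≠ 0; add k_4 = -19/2y^2 + 31/2y - 6 to the basis.

The other S-polynomials (S(h_2,k_3), S(h_1,k_4), S(h_2,k_4), S(k_3,k_4)) all reduce to 0 modulo the current basis, so we have a Gröbner basis.
Inter-reduce: drop elements whose leading term is divisible by another's, tail-reduce, and make monic.
Reduced Gröbner basis: {x - 3/2y + 1/2, y^2 - 31/19y + 12/19}.

These coincide, so the ideals are equal.
The same test decides containment: I ⊆ J iff every generator of I reduces to 0 modulo a Gröbner basis of J.

Yes, the ideals are equal.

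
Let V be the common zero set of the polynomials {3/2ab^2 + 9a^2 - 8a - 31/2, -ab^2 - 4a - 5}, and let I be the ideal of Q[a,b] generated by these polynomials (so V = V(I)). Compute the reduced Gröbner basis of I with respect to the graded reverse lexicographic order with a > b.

Buchberger's algorithm terminates because the ascending chain of leading-term ideals stabilizes.

f_1 = 3/2ab^2 + 9a^2 - 8a - 31/2, LT = ab^2.
f_2 = -ab^2 - 4a - 5, LT = ab^2.

S(f_1,f_2): lcm = ab^2. S = 6a^2 - 28/3a - 46/3.
  leading term a^2: no divisor's leading term divides it; move 6a^2 to the remainder.
  leading term a: no divisor's leading term divides it; move -28/3a to the remainder.
  leading term 1: no divisor's leading term divides it; move -46/3 to the remainder.
  remainder 6a^2 - 28/3a - 46/3 ≠ 0; add g_3 = 6a^2 - 28/3a - 46/3 to the basis.

S(f_1,g_3): lcm = a^2b^2. S = 6a^3 + 14/9ab^2 - 16/3a^2 + 23/9b^2 - 31/3a.
  leading term a^3: subtract (a)·g_3 from 6a^3 + 14/9ab^2 - 16/3a^2 + 23/9b^2 - 31/3a → 14/9ab^2 + 4a^2 + 23/9b^2 + 5a
  leading term ab^2: subtract (28/27)·f_1 from 14/9ab^2 + 4a^2 + 23/9b^2 + 5a → -16/3a^2 + 23/9b^2 + 359/27a + 434/27
  leading term a^2: subtract (-8/9)·g_3 from -16/3a^2 + 23/9b^2 + 359/27a + 434/27 → 23/9b^2 + 5a + 22/9
  leading term b^2: no divisor's leading term divides it; move 23/9b^2 to the remainder.
  leading term a: no divisor's leading term divides it; move 5a to the remainder.
  leading term 1: no divisor's leading term divides it; move 22/9 to the remainder.
  remainder 23/9b^2 + 5a + 22/9 ≠ 0; add g_4 = 23/9b^2 + 5a + 22/9 to the basis.

The other S-polynomials (S(f_2,g_3), S(f_1,g_4), S(f_2,g_4), S(g_3,g_4)) all reduce to 0 modulo the current basis, so we have a Gröbner basis.
Inter-reduce: drop elements whose leading term is divisible by another's, tail-reduce, and make monic.

G = {a^2 - 14/9a - 23/9, b^2 + 45/23a + 22/23}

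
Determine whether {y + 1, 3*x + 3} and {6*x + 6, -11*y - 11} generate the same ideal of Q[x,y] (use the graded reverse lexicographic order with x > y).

Since reduced Gröbner bases are canonical representatives of ideals under a given ordering, it suffices to compute and compare them.
Buchberger on the first generating set:
f_1 = y + 1, LT = y.
f_2 = 3*x + 3, LT = x.

The S-polynomials (S(f_1,f_2)) all reduce to 0 modulo the current basis, so we have a Gröbner basis.
Inter-reduce: drop elements whose leading term is divisible by another's, tail-reduce, and make monic.
Reduced Gröbner basis: {x + 1, y + 1}.

Buchberger on the second generating set:
h_1 = 6*x + 6, LT = x.
h_2 = -11*y - 11, LT = y.

The S-polynomials (S(h_1,h_2)) all reduce to 0 modulo the current basis, so we have a Gröbner basis.
Inter-reduce: drop elements whose leading term is divisible by another's, tail-reduce, and make monic.
Reduced Gröbner basis: {x + 1, y + 1}.

Same reduced basis, so the two generating sets span the same ideal.

Yes, the ideals are equal.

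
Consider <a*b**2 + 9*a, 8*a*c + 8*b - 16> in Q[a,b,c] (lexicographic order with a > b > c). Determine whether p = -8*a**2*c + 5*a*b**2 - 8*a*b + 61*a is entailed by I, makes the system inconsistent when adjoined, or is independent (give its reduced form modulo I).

-8*a**2*c + 5*a*b**2 - 8*a*b + 61*a lies in I (it reduces to 0).

First compute the reduced Gröbner basis of I by Buchberger's algorithm.
f_1 = a*b**2 + 9*a, LT = a*b**2.
f_2 = 8*a*c + 8*b - 16, LT = a*c.

S(f_1,f_2): lcm = a*b**2*c. S = 9*a*c - b**3 + 2*b**2.
  reduce S modulo (f_1, f_2):
  remainder -b**3 + 2*b**2 - 9*b + 18 ≠ 0; add h_3 = -b**3 + 2*b**2 - 9*b + 18 to the basis.

The other S-polynomials (S(f_1,h_3), S(f_2,h_3)) all reduce to 0 modulo the current basis, so we have a Gröbner basis.
Inter-reduce: drop elements whose leading term is divisible by another's, tail-reduce, and make monic.
Reduced Gröbner basis: {a*b**2 + 9*a, a*c + b - 2, b**3 - 2*b**2 + 9*b - 18}.
Label its elements g_1 = a*b**2 + 9*a, g_2 = a*c + b - 2, g_3 = b**3 - 2*b**2 + 9*b - 18.

Reduce p = -8*a**2*c + 5*a*b**2 - 8*a*b + 61*a modulo G:
  leading term a**2*c: subtract (-8*a)·g_2 from -8*a**2*c + 5*a*b**2 - 8*a*b + 61*a → 5*a*b**2 + 45*a
  leading term a*b**2: subtract (5)·g_1 from 5*a*b**2 + 45*a → 0
  normal form = 0.
Since the normal form is 0, p ∈ I.

Ideal membership is decidable via reduction modulo a Gröbner basis.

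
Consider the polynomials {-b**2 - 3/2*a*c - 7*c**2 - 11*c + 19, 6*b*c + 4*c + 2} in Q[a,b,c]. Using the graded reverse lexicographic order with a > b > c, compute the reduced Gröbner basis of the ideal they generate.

G = {a*c**2 + 14/3*c**3 + 22/3*c**2 - 2/9*b - 334/27*c + 4/27, b**2 + 3/2*a*c + 7*c**2 + 11*c - 19, b*c + 2/3*c + 1/3}

Buchberger's algorithm terminates because the ascending chain of leading-term ideals stabilizes.

f_1 = -b**2 - 3/2*a*c - 7*c**2 - 11*c + 19, LT = b**2.
f_2 = 6*b*c + 4*c + 2, LT = b*c.

S(f_1,f_2): lcm = b**2*c. S = 3/2*a*c**2 + 7*c**3 - 2/3*b*c + 11*c**2 - 1/3*b - 19*c.
  reduce S modulo (f_1, f_2):
  remainder 3/2*a*c**2 + 7*c**3 + 11*c**2 - 1/3*b - 167/9*c + 2/9 ≠ 0; add g_3 = 3/2*a*c**2 + 7*c**3 + 11*c**2 - 1/3*b - 167/9*c + 2/9 to the basis.

The other S-polynomials (S(f_1,g_3), S(f_2,g_3)) all reduce to 0 modulo the current basis, so we have a Gröbner basis.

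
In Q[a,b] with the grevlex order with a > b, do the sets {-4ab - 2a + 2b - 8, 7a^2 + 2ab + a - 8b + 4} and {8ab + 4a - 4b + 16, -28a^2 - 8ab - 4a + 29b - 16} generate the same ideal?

Two ideals are equal iff their reduced Gröbner bases coincide (the reduced basis is unique for a fixed ordering).
Buchberger on the first generating set:
f_1 = -4ab - 2a + 2b - 8, LT = ab.
f_2 = 7a^2 + 2ab + a - 8b + 4, LT = a^2.

S(f_1,f_2): lcm = a^2b. S = -2/7ab^2 + 1/2a^2 - 9/14ab + 8/7b^2 + 2a - 4/7b.
  leading term ab^2: subtract (1/14b)·f_1 from -2/7ab^2 + 1/2a^2 - 9/14ab + 8/7b^2 + 2a - 4/7b → 1/2a^2 - 1/2ab + b^2 + 2a
  leading term a^2: subtract (1/14)·f_2 from 1/2a^2 - 1/2ab + b^2 + 2a → -9/14ab + b^2 + 27/14a + 4/7b - 2/7
  leading term ab: subtract (9/56)·f_1 from -9/14ab + b^2 + 27/14a + 4/7b - 2/7 → b^2 + 9/4a + 1/4b + 1
  leading term b^2: no divisor's leading term divides it; move b^2 to the remainder.
  leading term a: no divisor's leading term divides it; move 9/4a to the remainder.
  leading term b: no divisor's leading term divides it; move 1/4b to the remainder.
  leading term 1: no divisor's leading term divides it; move 1 to the remainder.
  remainder b^2 + 9/4a + 1/4b + 1 ≠ 0; add g_3 = b^2 + 9/4a + 1/4b + 1 to the basis.

S(f_1,g_3): lcm = ab^2. S = -9/4a^2 + 1/4ab - 1/2b^2 - a + 2b.
  leading term a^2: subtract (-9/28)·f_2 from -9/4a^2 + 1/4ab - 1/2b^2 - a + 2b → 25/28ab - 1/2b^2 - 19/28a - 4/7b + 9/7
  leading term ab: subtract (-25/112)·f_1 from 25/28ab - 1/2b^2 - 19/28a - 4/7b + 9/7 → -1/2b^2 - 9/8a - 1/8b - 1/2
  leading term b^2: subtract (-1/2)·g_3 from -1/2b^2 - 9/8a - 1/8b - 1/2 → 0
  remainder 0.

S(f_2,g_3): leading monomials are coprime, so the S-polynomial reduces to 0 (Buchberger's first criterion).
Every S-polynomial of the final basis reduces to 0, so we have a Gröbner basis.
Inter-reduce: drop elements whose leading term is divisible by another's, tail-reduce, and make monic.
Reduced Gröbner basis: {a^2 - b, ab + 1/2a - 1/2b + 2, b^2 + 9/4a + 1/4b + 1}.

Buchberger on the second generating set:
h_1 = 8ab + 4a - 4b + 16, LT = ab.
h_2 = -28a^2 - 8ab - 4a + 29b - 16, LT = a^2.

S(h_1,h_2): lcm = a^2b. S = -2/7ab^2 + 1/2a^2 - 9/14ab + 29/28b^2 + 2a - 4/7b.
  leading term ab^2: subtract (-1/28b)·h_1 from -2/7ab^2 + 1/2a^2 - 9/14ab + 29/28b^2 + 2a - 4/7b → 1/2a^2 - 1/2ab + 25/28b^2 + 2a
  leading term a^2: subtract (-1/56)·h_2 from 1/2a^2 - 1/2ab + 25/28b^2 + 2a → -9/14ab + 25/28b^2 + 27/14a + 29/56b - 2/7
  leading term ab: subtract (-9/112)·h_1 from -9/14ab + 25/28b^2 + 27/14a + 29/56b - 2/7 → 25/28b^2 + 9/4a + 11/56b + 1
  leading term b^2: no divisor's leading term divides it; move 25/28b^2 to the remainder.
  leading term a: no divisor's leading term divides it; move 9/4a to the remainder.
  leading term b: no divisor's leading term divides it; move 11/56b to the remainder.
  leading term 1: no divisor's leading term divides it; move 1 to the remainder.
  remainder 25/28b^2 + 9/4a + 11/56b + 1 ≠ 0; add k_3 = 25/28b^2 + 9/4a + 11/56b + 1 to the basis.

S(h_1,k_3): lcm = ab^2. S = -63/25a^2 + 7/25ab - 1/2b^2 - 28/25a + 2b.
  leading term a^2: subtract (9/100)·h_2 from -63/25a^2 + 7/25ab - 1/2b^2 - 28/25a + 2b → ab - 1/2b^2 - 19/25a - 61/100b + 36/25
  leading term ab: subtract (1/8)·h_1 from ab - 1/2b^2 - 19/25a - 61/100b + 36/25 → -1/2b^2 - 63/50a - 11/100b - 14/25
  leading term b^2: subtract (-14/25)·k_3 from -1/2b^2 - 63/50a - 11/100b - 14/25 → 0
  remainder 0.

S(h_2,k_3): leading monomials are coprime, so the S-polynomial reduces to 0 (Buchberger's first criterion).
Every S-polynomial of the final basis reduces to 0, so we have a Gröbner basis.
Inter-reduce: drop elements whose leading term is divisible by another's, tail-reduce, and make monic.
Reduced Gröbner basis: {a^2 - 25/28b, ab + 1/2a - 1/2b + 2, b^2 + 63/25a + 11/50b + 28/25}.

Since the reduced bases disagree, the two ideals are not the same.
The same test decides containment: I ⊆ J iff every generator of I reduces to 0 modulo a Gröbner basis of J.

No, the ideals differ.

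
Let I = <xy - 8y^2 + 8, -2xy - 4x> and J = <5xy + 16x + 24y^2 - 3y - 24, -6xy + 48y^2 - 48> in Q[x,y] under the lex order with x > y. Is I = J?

No, the ideals differ.

Since reduced Gröbner bases are canonical representatives of ideals under a given ordering, it suffices to compute and compare them.
Buchberger on the first generating set:
f_1 = xy - 8y^2 + 8, LT = xy.
f_2 = -2xy - 4x, LT = xy.

S(f_1,f_2): lcm = xy. S = -2x - 8y^2 + 8.
  leading term x: no divisor's leading term divides it; move -2x to the remainder.
  leading term y^2: no divisor's leading term divides it; move -8y^2 to the remainder.
  leading term 1: no divisor's leading term divides it; move 8 to the remainder.
  remainder -2x - 8y^2 + 8 ≠ 0; add g_3 = -2x - 8y^2 + 8 to the basis.

S(f_1,g_3): lcm = xy. S = -4y^3 - 8y^2 + 4y + 8.
  leading term y^3: no divisor's leading term divides it; move -4y^3 to the remainder.
  leading term y^2: no divisor's leading term divides it; move -8y^2 to the remainder.
  leading term y: no divisor's leading term divides it; move 4y to the remainder.
  leading term 1: no divisor's leading term divides it; move 8 to the remainder.
  remainder -4y^3 - 8y^2 + 4y + 8 ≠ 0; add g_4 = -4y^3 - 8y^2 + 4y + 8 to the basis.

The other S-polynomials (S(f_2,g_3), S(f_1,g_4), S(f_2,g_4), S(g_3,g_4)) all reduce to 0 modulo the current basis, so we have a Gröbner basis.
Inter-reduce: drop elements whose leading term is divisible by another's, tail-reduce, and make monic.
Reduced Gröbner basis: {x + 4y^2 - 4, y^3 + 2y^2 - y - 2}.

Buchberger on the second generating set:
h_1 = 5xy + 16x + 24y^2 - 3y - 24, LT = xy.
h_2 = -6xy + 48y^2 - 48, LT = xy.

S(h_1,h_2): lcm = xy. S = 16/5x + 64/5y^2 - 3/5y - 64/5.
  leading term x: no divisor's leading term divides it; move 16/5x to the remainder.
  leading term y^2: no divisor's leading term divides it; move 64/5y^2 to the remainder.
  leading term y: no divisor's leading term divides it; move -3/5y to the remainder.
  leading term 1: no divisor's leading term divides it; move -64/5 to the remainder.
  remainder 16/5x + 64/5y^2 - 3/5y - 64/5 ≠ 0; add k_3 = 16/5x + 64/5y^2 - 3/5y - 64/5 to the basis.

S(h_1,k_3): lcm = xy. S = 16/5x - 4y^3 + 399/80y^2 + 17/5y - 24/5.
  leading term x: subtract (1)·k_3 from 16/5x - 4y^3 + 399/80y^2 + 17/5y - 24/5 → -4y^3 - 125/16y^2 + 4y + 8
  leading term y^3: no divisor's leading term divides it; move -4y^3 to the remainder.
  leading term y^2: no divisor's leading term divides it; move -125/16y^2 to the remainder.
  leading term y: no divisor's leading term divides it; move 4y to the remainder.
  leading term 1: no divisor's leading term divides it; move 8 to the remainder.
  remainder -4y^3 - 125/16y^2 + 4y + 8 ≠ 0; add k_4 = -4y^3 - 125/16y^2 + 4y + 8 to the basis.

The other S-polynomials (S(h_2,k_3), S(h_1,k_4), S(h_2,k_4), S(k_3,k_4)) all reduce to 0 modulo the current basis, so we have a Gröbner basis.
Inter-reduce: drop elements whose leading term is divisible by another's, tail-reduce, and make monic.
Reduced Gröbner basis: {x + 4y^2 - 3/16y - 4, y^3 + 125/64y^2 - y - 2}.

Since the reduced bases disagree, the two ideals are not the same.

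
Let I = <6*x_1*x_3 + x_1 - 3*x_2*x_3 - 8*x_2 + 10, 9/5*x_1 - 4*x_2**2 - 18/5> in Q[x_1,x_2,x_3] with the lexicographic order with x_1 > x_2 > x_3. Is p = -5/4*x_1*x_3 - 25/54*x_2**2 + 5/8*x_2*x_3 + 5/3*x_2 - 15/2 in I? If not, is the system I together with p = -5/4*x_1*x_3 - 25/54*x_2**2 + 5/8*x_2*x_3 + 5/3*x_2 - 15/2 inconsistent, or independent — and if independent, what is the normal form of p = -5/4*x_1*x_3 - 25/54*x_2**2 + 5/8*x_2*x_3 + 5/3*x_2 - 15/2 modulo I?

Adjoining -5/4*x_1*x_3 - 25/54*x_2**2 + 5/8*x_2*x_3 + 5/3*x_2 - 15/2 makes the ideal the whole ring: the system is inconsistent.

First compute the reduced Gröbner basis of I by Buchberger's algorithm.
f_1 = 6*x_1*x_3 + x_1 - 3*x_2*x_3 - 8*x_2 + 10, LT = x_1*x_3.
f_2 = 9/5*x_1 - 4*x_2**2 - 18/5, LT = x_1.

S(f_1,f_2): lcm = x_1*x_3. S = 1/6*x_1 + 20/9*x_2**2*x_3 - 1/2*x_2*x_3 - 4/3*x_2 + 2*x_3 + 5/3.
  reduce S modulo (f_1, f_2):
  remainder 20/9*x_2**2*x_3 + 10/27*x_2**2 - 1/2*x_2*x_3 - 4/3*x_2 + 2*x_3 + 2 ≠ 0; add h_3 = 20/9*x_2**2*x_3 + 10/27*x_2**2 - 1/2*x_2*x_3 - 4/3*x_2 + 2*x_3 + 2 to the basis.

The other S-polynomials (S(f_1,h_3), S(f_2,h_3)) all reduce to 0 modulo the current basis, so we have a Gröbner basis.
Inter-reduce: drop elements whose leading term is divisible by another's, tail-reduce, and make monic.
Reduced Gröbner basis: {x_1 - 20/9*x_2**2 - 2, x_2**2*x_3 + 1/6*x_2**2 - 9/40*x_2*x_3 - 3/5*x_2 + 9/10*x_3 + 9/10}.
Label its elements g_1 = x_1 - 20/9*x_2**2 - 2, g_2 = x_2**2*x_3 + 1/6*x_2**2 - 9/40*x_2*x_3 - 3/5*x_2 + 9/10*x_3 + 9/10.

Reduce p = -5/4*x_1*x_3 - 25/54*x_2**2 + 5/8*x_2*x_3 + 5/3*x_2 - 15/2 modulo G:
  leading term x_1*x_3: subtract (-5/4*x_3)·g_1 from -5/4*x_1*x_3 - 25/54*x_2**2 + 5/8*x_2*x_3 + 5/3*x_2 - 15/2 → -25/9*x_2**2*x_3 - 25/54*x_2**2 + 5/8*x_2*x_3 + 5/3*x_2 - 5/2*x_3 - 15/2
  leading term x_2**2*x_3: subtract (-25/9)·g_2 from -25/9*x_2**2*x_3 - 25/54*x_2**2 + 5/8*x_2*x_3 + 5/3*x_2 - 5/2*x_3 - 15/2 → -5
  leading term 1: no divisor's leading term divides it; move -5 to the remainder.
  normal form = -5.
The normal form is nonzero, so p ∉ I. Since p minus its normal form lies in I, I + (p) = I + (r) where r = -5; decide whether this ideal is the whole ring.
Here r = -5 is a nonzero constant, hence a unit: 1 ∈ I + (p), the Gröbner basis of I + (p) is {1}, and the enlarged system has no common solution — adjoining p is inconsistent.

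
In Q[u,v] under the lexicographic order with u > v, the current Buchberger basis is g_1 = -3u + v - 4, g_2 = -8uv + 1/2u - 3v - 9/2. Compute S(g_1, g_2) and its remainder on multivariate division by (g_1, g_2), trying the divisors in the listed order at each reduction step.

lcm(LM(g_1), LM(g_2)) = uv.
S = (lcm/LT(g_1))·g_1 − (lcm/LT(g_2))·g_2 = 1/16u - 1/3v^2 + 23/24v - 9/16.
Reduce S modulo (g_1, g_2) in that order:
  leading term u: subtract (-1/48)·g_1 from 1/16u - 1/3v^2 + 23/24v - 9/16 → -1/3v^2 + 47/48v - 31/48
  leading term v^2: no divisor's leading term divides it; move -1/3v^2 to the remainder.
  leading term v: no divisor's leading term divides it; move 47/48v to the remainder.
  leading term 1: no divisor's leading term divides it; move -31/48 to the remainder.
The remainder -1/3v^2 + 47/48v - 31/48 is nonzero, so it would be added as the next basis element.
This is the inner loop of Buchberger's algorithm — each nonzero remainder becomes a new basis element.

S(g_1, g_2) = 1/16u - 1/3v^2 + 23/24v - 9/16; remainder on division = -1/3v^2 + 47/48v - 31/48.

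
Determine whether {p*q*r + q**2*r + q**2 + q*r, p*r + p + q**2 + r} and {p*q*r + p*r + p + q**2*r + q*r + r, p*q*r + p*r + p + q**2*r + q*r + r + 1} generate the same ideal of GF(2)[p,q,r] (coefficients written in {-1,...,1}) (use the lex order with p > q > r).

No, the ideals differ.

Two ideals are equal iff their reduced Gröbner bases coincide (the reduced basis is unique for a fixed ordering).
Buchberger on the first generating set:
f_1 = p*q*r + q**2*r + q**2 + q*r, LT = p*q*r.
f_2 = p*r + p + q**2 + r, LT = p*r.

S(f_1,f_2): lcm = p*q*r. S = p*q + q**3 + q**2*r + q**2.
  leading term p*q: no divisor's leading term divides it; move p*q to the remainder.
  leading term q**3: no divisor's leading term divides it; move q**3 to the remainder.
  leading term q**2*r: no divisor's leading term divides it; move q**2*r to the remainder.
  leading term q**2: no divisor's leading term divides it; move q**2 to the remainder.
  remainder p*q + q**3 + q**2*r + q**2 ≠ 0; add g_3 = p*q + q**3 + q**2*r + q**2 to the basis.

S(f_1,g_3): lcm = p*q*r. S = q**3*r + q**2*r**2 + q**2 + q*r.
  leading term q**3*r: no divisor's leading term divides it; move q**3*r to the remainder.
  leading term q**2*r**2: no divisor's leading term divides it; move q**2*r**2 to the remainder.
  leading term q**2: no divisor's leading term divides it; move q**2 to the remainder.
  leading term q*r: no divisor's leading term divides it; move q*r to the remainder.
  remainder q**3*r + q**2*r**2 + q**2 + q*r ≠ 0; add g_4 = q**3*r + q**2*r**2 + q**2 + q*r to the basis.

The other S-polynomials (S(f_2,g_3), S(f_1,g_4), S(f_2,g_4), S(g_3,g_4)) all reduce to 0 modulo the current basis, so we have a Gröbner basis.
Inter-reduce: drop elements whose leading term is divisible by another's, tail-reduce, and make monic.
Reduced Gröbner basis: {p*q + q**3 + q**2*r + q**2, p*r + p + q**2 + r, q**3*r + q**2*r**2 + q**2 + q*r}.

Buchberger on the second generating set:
h_1 = p*q*r + p*r + p + q**2*r + q*r + r, LT = p*q*r.
h_2 = p*q*r + p*r + p + q**2*r + q*r + r + 1, LT = p*q*r.

S(h_1,h_2): lcm = p*q*r. S = 1.
  leading term 1: no divisor's leading term divides it; move 1 to the remainder.
  remainder 1 ≠ 0; add k_3 = 1 to the basis.

The other S-polynomials (S(h_1,k_3), S(h_2,k_3)) all reduce to 0 modulo the current basis, so we have a Gröbner basis.
Inter-reduce: drop elements whose leading term is divisible by another's, tail-reduce, and make monic.
Reduced Gröbner basis: {1}.

The bases are distinct; the ideals are different.
The same test decides containment: I ⊆ J iff every generator of I reduces to 0 modulo a Gröbner basis of J.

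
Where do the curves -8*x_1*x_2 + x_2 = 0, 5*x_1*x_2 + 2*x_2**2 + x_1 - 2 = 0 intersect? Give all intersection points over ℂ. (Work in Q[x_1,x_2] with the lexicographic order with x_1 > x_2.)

{(2, 0), (1/8, -5/32 + sqrt(985)/32), (1/8, -sqrt(985)/32 - 5/32)}

Compute a lex Gröbner basis by Buchberger's algorithm.
f_1 = -8*x_1*x_2 + x_2, LT = x_1*x_2.
f_2 = 5*x_1*x_2 + x_1 + 2*x_2**2 - 2, LT = x_1*x_2.

S(f_1,f_2): lcm = x_1*x_2. S = -1/5*x_1 - 2/5*x_2**2 - 1/8*x_2 + 2/5.
  leading term x_1: no divisor's leading term divides it; move -1/5*x_1 to the remainder.
  leading term x_2**2: no divisor's leading term divides it; move -2/5*x_2**2 to the remainder.
  leading term x_2: no divisor's leading term divides it; move -1/8*x_2 to the remainder.
  leading term 1: no divisor's leading term divides it; move 2/5 to the remainder.
  remainder -1/5*x_1 - 2/5*x_2**2 - 1/8*x_2 + 2/5 ≠ 0; add h_3 = -1/5*x_1 - 2/5*x_2**2 - 1/8*x_2 + 2/5 to the basis.

S(f_1,h_3): lcm = x_1*x_2. S = -2*x_2**3 - 5/8*x_2**2 + 15/8*x_2.
  leading term x_2**3: no divisor's leading term divides it; move -2*x_2**3 to the remainder.
  leading term x_2**2: no divisor's leading term divides it; move -5/8*x_2**2 to the remainder.
  leading term x_2: no divisor's leading term divides it; move 15/8*x_2 to the remainder.
  remainder -2*x_2**3 - 5/8*x_2**2 + 15/8*x_2 ≠ 0; add h_4 = -2*x_2**3 - 5/8*x_2**2 + 15/8*x_2 to the basis.

The other S-polynomials (S(f_2,h_3), S(f_1,h_4), S(f_2,h_4), S(h_3,h_4)) all reduce to 0 modulo the current basis, so we have a Gröbner basis.
Inter-reduce: drop elements whose leading term is divisible by another's, tail-reduce, and make monic.
Reduced Gröbner basis: {x_1 + 2*x_2**2 + 5/8*x_2 - 2, x_2**3 + 5/16*x_2**2 - 15/16*x_2}.

The lex basis is triangular: the last element involves only x_2. Solving x_2**3 + 5/16*x_2**2 - 15/16*x_2 = 0 gives x_2 ∈ {0, -5/32 + sqrt(985)/32, -sqrt(985)/32 - 5/32}; substituting each value into the earlier elements determines the remaining variables.
  x_2 = 0: the earlier basis element becomes x_1 - 2 = 0, giving x_1 = 2 — point (2, 0).
  x_2 = -5/32 + sqrt(985)/32: the earlier basis element becomes x_1 - 1/8 = 0, giving x_1 = 1/8 — point (1/8, -5/32 + sqrt(985)/32).
  x_2 = -sqrt(985)/32 - 5/32: the earlier basis element becomes x_1 - 1/8 = 0, giving x_1 = 1/8 — point (1/8, -sqrt(985)/32 - 5/32).
Each listed point satisfies every original equation (direct substitution).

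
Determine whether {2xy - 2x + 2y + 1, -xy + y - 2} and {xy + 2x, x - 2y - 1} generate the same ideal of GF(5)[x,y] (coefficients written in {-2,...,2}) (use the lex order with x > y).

For a fixed monomial order, each ideal has a unique reduced Gröbner basis; comparing bases decides equality.
Buchberger on the first generating set:
f_1 = 2xy - 2x + 2y + 1, LT = xy.
f_2 = -xy + y - 2, LT = xy.

S(f_1,f_2): lcm = xy. S = -x + 2y + 1.
  leading term x: no divisor's leading term divides it; move -x to the remainder.
  leading term y: no divisor's leading term divides it; move 2y to the remainder.
  leading term 1: no divisor's leading term divides it; move 1 to the remainder.
  remainder -x + 2y + 1 ≠ 0; add g_3 = -x + 2y + 1 to the basis.

S(f_1,g_3): lcm = xy. S = -x + 2y^{2} + 2y - 2.
  leading term x: subtract (1)·g_3 from -x + 2y^{2} + 2y - 2 → 2y^{2} + 2
  leading term y^{2}: no divisor's leading term divides it; move 2y^{2} to the remainder.
  leading term 1: no divisor's leading term divides it; move 2 to the remainder.
  remainder 2y^{2} + 2 ≠ 0; add g_4 = 2y^{2} + 2 to the basis.

S(f_2,g_3): lcm = xy. S = 2y^{2} + 2.
  leading term y^{2}: subtract (1)·g_4 from 2y^{2} + 2 → 0
  remainder 0.

S(f_1,g_4): lcm = xy^{2}. S = -xy - x + y^{2} - 2y.
  leading term xy: subtract (2)·f_1 from -xy - x + y^{2} - 2y → -2x + y^{2} - y - 2
  leading term x: subtract (2)·g_3 from -2x + y^{2} - y - 2 → y^{2} + 1
  leading term y^{2}: subtract (-2)·g_4 from y^{2} + 1 → 0
  remainder 0.

S(f_2,g_4): lcm = xy^{2}. S = -x - y^{2} + 2y.
  leading term x: subtract (1)·g_3 from -x - y^{2} + 2y → -y^{2} - 1
  leading term y^{2}: subtract (2)·g_4 from -y^{2} - 1 → 0
  remainder 0.

S(g_3,g_4): leading monomials are coprime, so the S-polynomial reduces to 0 (Buchberger's first criterion).
Every S-polynomial of the final basis reduces to 0, so we have a Gröbner basis.
Inter-reduce: drop elements whose leading term is divisible by another's, tail-reduce, and make monic.
Reduced Gröbner basis: {x - 2y - 1, y^{2} + 1}.

Buchberger on the second generating set:
h_1 = xy + 2x, LT = xy.
h_2 = x - 2y - 1, LT = x.

S(h_1,h_2): lcm = xy. S = 2x + 2y^{2} + y.
  leading term x: subtract (2)·h_2 from 2x + 2y^{2} + y → 2y^{2} + 2
  leading term y^{2}: no divisor's leading term divides it; move 2y^{2} to the remainder.
  leading term 1: no divisor's leading term divides it; move 2 to the remainder.
  remainder 2y^{2} + 2 ≠ 0; add k_3 = 2y^{2} + 2 to the basis.

S(h_1,k_3): lcm = xy^{2}. S = 2xy - x.
  leading term xy: subtract (2)·h_1 from 2xy - x → 0
  remainder 0.

S(h_2,k_3): leading monomials are coprime, so the S-polynomial reduces to 0 (Buchberger's first criterion).
Every S-polynomial of the final basis reduces to 0, so we have a Gröbner basis.
Inter-reduce: drop elements whose leading term is divisible by another's, tail-reduce, and make monic.
Reduced Gröbner basis: {x - 2y - 1, y^{2} + 1}.

The two bases agree; hence the ideals are identical.
The choice of monomial ordering does not affect the verdict — as long as both bases are computed under the same ordering, their equality decides ideal equality.

Yes, the ideals are equal.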